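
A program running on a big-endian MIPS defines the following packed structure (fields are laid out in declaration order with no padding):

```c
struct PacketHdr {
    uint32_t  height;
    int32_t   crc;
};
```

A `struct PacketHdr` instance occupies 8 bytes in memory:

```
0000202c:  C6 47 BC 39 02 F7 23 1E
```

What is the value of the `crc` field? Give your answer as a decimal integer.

49750814

`crc` follows `height` (4 bytes), so it starts at byte offset 4 and occupies 4 bytes.
Bytes at offsets 4..7: 02 F7 23 1E.
Big-endian stores the most-significant byte at the lowest address.
The bytes are already most-significant first: 0x02F7231E.
0x02F7231E = 49750814.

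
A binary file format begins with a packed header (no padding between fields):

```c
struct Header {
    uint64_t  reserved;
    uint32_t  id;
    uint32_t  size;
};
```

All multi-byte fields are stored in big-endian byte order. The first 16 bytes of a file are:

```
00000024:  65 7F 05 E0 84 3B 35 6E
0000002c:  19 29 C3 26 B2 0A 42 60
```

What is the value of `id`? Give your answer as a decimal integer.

422167334

`id` follows `reserved` (8 bytes), so it starts at byte offset 8 and occupies 4 bytes.
Bytes at offsets 8..11: 19 29 C3 26.
Big-endian stores the most-significant byte at the lowest address.
The bytes are already most-significant first: 0x1929C326.
0x1929C326 = 422167334.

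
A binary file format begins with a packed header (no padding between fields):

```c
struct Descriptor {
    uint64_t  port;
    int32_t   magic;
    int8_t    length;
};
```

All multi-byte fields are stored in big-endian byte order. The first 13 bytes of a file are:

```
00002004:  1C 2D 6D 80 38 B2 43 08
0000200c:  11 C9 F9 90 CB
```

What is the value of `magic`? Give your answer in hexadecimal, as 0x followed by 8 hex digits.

0x11C9F990

`magic` follows `port` (8 bytes), so it starts at byte offset 8 and occupies 4 bytes.
Bytes at offsets 8..11: 11 C9 F9 90.
Big-endian: lowest address holds the most-significant byte.
The bytes are already most-significant first: 0x11C9F990.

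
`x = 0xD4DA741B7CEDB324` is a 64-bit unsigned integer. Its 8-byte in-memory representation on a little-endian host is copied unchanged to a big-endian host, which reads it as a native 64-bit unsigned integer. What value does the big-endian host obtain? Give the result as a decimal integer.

2644718523488983764

Stored little-endian, the bytes at ascending addresses are 24 B3 ED 7C 1B 74 DA D4.
Read back as big-endian, the last byte is least significant, giving 0x24B3ED7C1B74DAD4.
0x24B3ED7C1B74DAD4 = 2644718523488983764.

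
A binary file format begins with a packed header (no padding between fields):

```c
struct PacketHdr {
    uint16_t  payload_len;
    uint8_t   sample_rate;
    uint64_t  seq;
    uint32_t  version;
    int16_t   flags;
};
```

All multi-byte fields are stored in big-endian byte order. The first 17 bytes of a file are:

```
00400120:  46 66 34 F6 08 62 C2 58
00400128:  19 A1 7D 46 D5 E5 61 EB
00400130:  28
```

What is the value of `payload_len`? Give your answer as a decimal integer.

`payload_len` is the first field, at byte offset 0, occupying 2 bytes.
Bytes at offsets 0..1: 46 66.
Big-endian: lowest address holds the most-significant byte.
The bytes are already most-significant first: 0x4666.
0x4666 = 18022.

18022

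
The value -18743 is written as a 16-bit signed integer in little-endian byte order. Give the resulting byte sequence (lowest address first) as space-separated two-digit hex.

Two's complement of -18743 in 16 bits: 18743 = 0x4937; invert → 0xB6C8; add 1 → 0xB6C9.
Split into bytes (most-significant first): B6 C9.
Little-endian stores the least-significant byte at the lowest address.
So at ascending addresses the bytes are C9 B6.

C9 B6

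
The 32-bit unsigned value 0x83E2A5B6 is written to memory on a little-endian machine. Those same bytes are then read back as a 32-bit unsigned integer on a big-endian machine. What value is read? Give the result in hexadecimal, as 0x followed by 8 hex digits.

Stored little-endian, the bytes at ascending addresses are B6 A5 E2 83.
Read back as big-endian, the last byte is least significant, giving 0xB6A5E283.

0xB6A5E283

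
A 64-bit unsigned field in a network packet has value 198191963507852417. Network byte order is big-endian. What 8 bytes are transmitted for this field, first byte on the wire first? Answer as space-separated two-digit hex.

02 C0 1E 8A 6E 39 04 81

198191963507852417 in hexadecimal, padded to 64 bits, is 0x02C01E8A6E390481.
Split into bytes (most-significant first): 02 C0 1E 8A 6E 39 04 81.
Big-endian: lowest address holds the most-significant byte.
So the memory order matches the most-significant-first order: 02 C0 1E 8A 6E 39 04 81.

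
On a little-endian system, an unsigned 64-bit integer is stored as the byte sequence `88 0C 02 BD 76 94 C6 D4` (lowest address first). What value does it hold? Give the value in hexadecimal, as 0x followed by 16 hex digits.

0xD4C69476BD020C88

Little-endian stores the least-significant byte at the lowest address.
Reassemble most-significant byte first: D4 C6 94 76 BD 02 0C 88 → 0xD4C69476BD020C88.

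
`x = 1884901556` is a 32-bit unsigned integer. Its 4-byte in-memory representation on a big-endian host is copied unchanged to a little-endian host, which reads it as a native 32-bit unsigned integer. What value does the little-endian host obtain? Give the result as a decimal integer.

3025164656

1884901556 in 32-bit hexadecimal is 0x705950B4.
Stored big-endian, the bytes at ascending addresses are 70 59 50 B4.
Read back as little-endian, the first byte is least significant, giving 0xB4505970.
0xB4505970 = 3025164656.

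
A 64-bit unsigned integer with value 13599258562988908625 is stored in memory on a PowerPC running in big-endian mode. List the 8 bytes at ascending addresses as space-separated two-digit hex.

BC BA 45 9C 6F A4 A0 51

13599258562988908625 in hexadecimal, padded to 64 bits, is 0xBCBA459C6FA4A051.
Split into bytes (most-significant first): BC BA 45 9C 6F A4 A0 51.
In big-endian order the high byte comes first in memory.
So the memory order matches the most-significant-first order: BC BA 45 9C 6F A4 A0 51.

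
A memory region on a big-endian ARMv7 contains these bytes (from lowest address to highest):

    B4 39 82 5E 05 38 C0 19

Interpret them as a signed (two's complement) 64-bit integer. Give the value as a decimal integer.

In big-endian order the high byte comes first in memory.
The bytes are already most-significant first: 0xB439825E0538C019.
Top bit is set, so as a signed 64-bit value this is 0xB439825E0538C019 − 2^64 = -5460189732883873767.

-5460189732883873767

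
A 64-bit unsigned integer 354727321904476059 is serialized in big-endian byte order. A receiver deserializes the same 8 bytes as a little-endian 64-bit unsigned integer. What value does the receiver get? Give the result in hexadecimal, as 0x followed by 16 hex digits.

354727321904476059 in 64-bit hexadecimal is 0x04EC3E9EAE3DEF9B.
Stored big-endian, the bytes at ascending addresses are 04 EC 3E 9E AE 3D EF 9B.
Read back as little-endian, the first byte is least significant, giving 0x9BEF3DAE9E3EEC04.

0x9BEF3DAE9E3EEC04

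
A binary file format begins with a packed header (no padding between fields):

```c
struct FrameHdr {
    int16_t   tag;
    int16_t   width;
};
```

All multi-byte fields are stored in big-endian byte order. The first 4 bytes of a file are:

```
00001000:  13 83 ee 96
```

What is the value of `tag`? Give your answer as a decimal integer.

4995

`tag` is the first field, at byte offset 0, occupying 2 bytes.
Bytes at offsets 0..1: 13 83.
Big-endian: lowest address holds the most-significant byte.
The bytes are already most-significant first: 0x1383.
0x1383 = 4995.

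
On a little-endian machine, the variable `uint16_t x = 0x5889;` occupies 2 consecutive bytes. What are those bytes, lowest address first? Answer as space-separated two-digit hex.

Split into bytes (most-significant first): 58 89.
Little-endian: lowest address holds the least-significant byte.
So at ascending addresses the bytes are 89 58.

89 58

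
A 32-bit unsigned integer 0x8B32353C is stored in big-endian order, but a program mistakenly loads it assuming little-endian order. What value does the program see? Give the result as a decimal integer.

Stored big-endian, the bytes at ascending addresses are 8B 32 35 3C.
Read back as little-endian, the first byte is least significant, giving 0x3C35328B.
0x3C35328B = 1010119307.

1010119307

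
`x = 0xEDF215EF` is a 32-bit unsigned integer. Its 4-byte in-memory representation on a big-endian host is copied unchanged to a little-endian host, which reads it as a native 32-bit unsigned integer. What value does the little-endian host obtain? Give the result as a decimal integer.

Stored big-endian, the bytes at ascending addresses are ED F2 15 EF.
Read back as little-endian, the first byte is least significant, giving 0xEF15F2ED.
0xEF15F2ED = 4011193069.

4011193069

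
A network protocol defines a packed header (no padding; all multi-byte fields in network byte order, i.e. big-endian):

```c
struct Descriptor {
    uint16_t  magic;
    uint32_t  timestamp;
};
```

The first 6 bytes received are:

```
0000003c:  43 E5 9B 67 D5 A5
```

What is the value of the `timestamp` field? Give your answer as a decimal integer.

2607273381

`timestamp` follows `magic` (2 bytes), so it starts at byte offset 2 and occupies 4 bytes.
Bytes at offsets 2..5: 9B 67 D5 A5.
Big-endian stores the most-significant byte at the lowest address.
The bytes are already most-significant first: 0x9B67D5A5.
0x9B67D5A5 = 2607273381.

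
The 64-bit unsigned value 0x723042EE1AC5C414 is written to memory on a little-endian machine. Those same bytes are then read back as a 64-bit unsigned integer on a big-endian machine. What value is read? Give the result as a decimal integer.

Stored little-endian, the bytes at ascending addresses are 14 C4 C5 1A EE 42 30 72.
Read back as big-endian, the last byte is least significant, giving 0x14C4C51AEE423072.
0x14C4C51AEE423072 = 1496537695650984050.

1496537695650984050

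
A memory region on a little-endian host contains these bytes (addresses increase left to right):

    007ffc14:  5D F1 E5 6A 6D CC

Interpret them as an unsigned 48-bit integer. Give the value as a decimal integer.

224770316955997

In little-endian order the low byte comes first in memory.
Reassemble most-significant byte first: CC 6D 6A E5 F1 5D → 0xCC6D6AE5F15D.
0xCC6D6AE5F15D = 224770316955997.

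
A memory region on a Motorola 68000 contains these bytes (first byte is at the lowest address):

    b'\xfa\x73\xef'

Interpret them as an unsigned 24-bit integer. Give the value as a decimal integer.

16413679

In big-endian order the high byte comes first in memory.
The bytes are already most-significant first: 0xFA73EF.
0xFA73EF = 16413679.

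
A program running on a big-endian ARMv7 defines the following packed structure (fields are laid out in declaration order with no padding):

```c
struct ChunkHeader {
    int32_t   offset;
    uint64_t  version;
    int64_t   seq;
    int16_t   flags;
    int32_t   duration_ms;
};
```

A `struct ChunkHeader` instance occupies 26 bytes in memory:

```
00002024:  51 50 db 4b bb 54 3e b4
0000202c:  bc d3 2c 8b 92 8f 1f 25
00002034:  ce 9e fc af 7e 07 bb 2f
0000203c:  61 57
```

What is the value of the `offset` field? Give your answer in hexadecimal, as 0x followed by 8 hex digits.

`offset` is the first field, at byte offset 0, occupying 4 bytes.
Bytes at offsets 0..3: 51 50 DB 4B.
Big-endian stores the most-significant byte at the lowest address.
The bytes are already most-significant first: 0x5150DB4B.

0x5150DB4B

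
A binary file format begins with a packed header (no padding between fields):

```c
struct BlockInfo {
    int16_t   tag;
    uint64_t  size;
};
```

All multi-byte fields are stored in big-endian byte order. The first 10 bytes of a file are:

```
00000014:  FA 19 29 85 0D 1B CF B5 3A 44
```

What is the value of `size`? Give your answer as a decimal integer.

`size` follows `tag` (2 bytes), so it starts at byte offset 2 and occupies 8 bytes.
Bytes at offsets 2..9: 29 85 0D 1B CF B5 3A 44.
Big-endian stores the most-significant byte at the lowest address.
The bytes are already most-significant first: 0x29850D1BCFB53A44.
0x29850D1BCFB53A44 = 2991811940557601348.

2991811940557601348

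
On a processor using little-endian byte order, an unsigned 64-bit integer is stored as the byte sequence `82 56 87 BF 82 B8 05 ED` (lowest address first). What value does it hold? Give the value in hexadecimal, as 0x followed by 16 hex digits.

Little-endian: lowest address holds the least-significant byte.
Reassemble most-significant byte first: ED 05 B8 82 BF 87 56 82 → 0xED05B882BF875682.

0xED05B882BF875682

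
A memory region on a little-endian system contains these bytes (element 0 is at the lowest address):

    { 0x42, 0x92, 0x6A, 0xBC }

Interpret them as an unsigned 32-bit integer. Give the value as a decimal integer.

Little-endian: lowest address holds the least-significant byte.
Reassemble most-significant byte first: BC 6A 92 42 → 0xBC6A9242.
0xBC6A9242 = 3161100866.

3161100866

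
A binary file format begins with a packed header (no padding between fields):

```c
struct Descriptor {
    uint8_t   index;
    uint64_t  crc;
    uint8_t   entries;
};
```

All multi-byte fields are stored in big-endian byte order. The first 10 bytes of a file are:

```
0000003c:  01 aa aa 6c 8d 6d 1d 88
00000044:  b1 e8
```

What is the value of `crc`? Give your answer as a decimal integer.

`crc` follows `index` (1 byte), so it starts at byte offset 1 and occupies 8 bytes.
Bytes at offsets 1..8: AA AA 6C 8D 6D 1D 88 B1.
Big-endian stores the most-significant byte at the lowest address.
The bytes are already most-significant first: 0xAAAA6C8D6D1D88B1.
0xAAAA6C8D6D1D88B1 = 12297761087165401265.

12297761087165401265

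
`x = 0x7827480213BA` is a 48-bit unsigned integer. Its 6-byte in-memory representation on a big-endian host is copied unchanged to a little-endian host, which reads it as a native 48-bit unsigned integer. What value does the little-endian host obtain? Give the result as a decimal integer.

Stored big-endian, the bytes at ascending addresses are 78 27 48 02 13 BA.
Read back as little-endian, the first byte is least significant, giving 0xBA1302482778.
0xBA1302482778 = 204590805428088.

204590805428088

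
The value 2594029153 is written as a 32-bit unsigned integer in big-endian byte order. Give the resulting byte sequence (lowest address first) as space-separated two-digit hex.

2594029153 in hexadecimal, padded to 32 bits, is 0x9A9DBE61.
Split into bytes (most-significant first): 9A 9D BE 61.
Big-endian: lowest address holds the most-significant byte.
So the memory order matches the most-significant-first order: 9A 9D BE 61.

9A 9D BE 61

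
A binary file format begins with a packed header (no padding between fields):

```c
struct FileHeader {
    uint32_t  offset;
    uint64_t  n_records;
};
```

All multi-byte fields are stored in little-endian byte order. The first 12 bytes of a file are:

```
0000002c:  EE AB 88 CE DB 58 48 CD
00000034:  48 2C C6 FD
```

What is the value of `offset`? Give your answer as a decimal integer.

`offset` is the first field, at byte offset 0, occupying 4 bytes.
Bytes at offsets 0..3: EE AB 88 CE.
In little-endian order the low byte comes first in memory.
Reassemble most-significant byte first: CE 88 AB EE → 0xCE88ABEE.
0xCE88ABEE = 3465063406.

3465063406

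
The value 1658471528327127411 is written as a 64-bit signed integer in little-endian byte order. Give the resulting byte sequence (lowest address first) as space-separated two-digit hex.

73 A1 09 6C 11 13 04 17

1658471528327127411 in hexadecimal, padded to 64 bits, is 0x170413116C09A173.
Split into bytes (most-significant first): 17 04 13 11 6C 09 A1 73.
Little-endian: lowest address holds the least-significant byte.
So at ascending addresses the bytes are 73 A1 09 6C 11 13 04 17.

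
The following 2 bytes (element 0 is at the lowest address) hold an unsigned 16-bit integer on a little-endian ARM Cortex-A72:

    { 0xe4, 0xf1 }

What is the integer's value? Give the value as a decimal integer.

Little-endian stores the least-significant byte at the lowest address.
Reassemble most-significant byte first: F1 E4 → 0xF1E4.
0xF1E4 = 61924.

61924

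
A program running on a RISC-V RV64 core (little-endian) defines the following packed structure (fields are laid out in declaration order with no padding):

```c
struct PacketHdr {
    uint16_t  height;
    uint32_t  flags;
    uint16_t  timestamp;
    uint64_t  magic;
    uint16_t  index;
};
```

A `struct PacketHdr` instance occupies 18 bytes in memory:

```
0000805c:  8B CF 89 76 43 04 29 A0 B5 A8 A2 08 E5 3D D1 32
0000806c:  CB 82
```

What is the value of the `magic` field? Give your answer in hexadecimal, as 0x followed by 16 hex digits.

0x32D13DE508A2A8B5

`magic` follows `height` (2 B), `flags` (4 B), `timestamp` (2 B), so it starts at offset 2 + 4 + 2 = 8 and occupies 8 bytes.
Bytes at offsets 8..15: B5 A8 A2 08 E5 3D D1 32.
Little-endian stores the least-significant byte at the lowest address.
Reassemble most-significant byte first: 32 D1 3D E5 08 A2 A8 B5 → 0x32D13DE508A2A8B5.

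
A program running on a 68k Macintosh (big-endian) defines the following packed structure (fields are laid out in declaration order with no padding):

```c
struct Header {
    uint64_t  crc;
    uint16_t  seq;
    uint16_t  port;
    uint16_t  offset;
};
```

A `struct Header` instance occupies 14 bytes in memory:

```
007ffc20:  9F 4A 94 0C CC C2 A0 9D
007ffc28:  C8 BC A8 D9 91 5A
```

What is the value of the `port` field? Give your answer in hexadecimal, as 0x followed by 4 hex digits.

`port` follows `crc` (8 B), `seq` (2 B), so it starts at offset 8 + 2 = 10 and occupies 2 bytes.
Bytes at offsets 10..11: A8 D9.
Big-endian: lowest address holds the most-significant byte.
The bytes are already most-significant first: 0xA8D9.

0xA8D9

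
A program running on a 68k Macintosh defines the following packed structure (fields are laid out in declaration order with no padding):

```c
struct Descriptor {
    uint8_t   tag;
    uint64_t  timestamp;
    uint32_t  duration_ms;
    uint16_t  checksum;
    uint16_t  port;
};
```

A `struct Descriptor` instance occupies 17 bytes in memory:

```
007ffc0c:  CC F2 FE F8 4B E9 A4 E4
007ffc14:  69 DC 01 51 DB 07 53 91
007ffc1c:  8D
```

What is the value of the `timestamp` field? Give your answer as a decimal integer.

17509705406189200489

`timestamp` follows `tag` (1 byte), so it starts at byte offset 1 and occupies 8 bytes.
Bytes at offsets 1..8: F2 FE F8 4B E9 A4 E4 69.
Big-endian: lowest address holds the most-significant byte.
The bytes are already most-significant first: 0xF2FEF84BE9A4E469.
0xF2FEF84BE9A4E469 = 17509705406189200489.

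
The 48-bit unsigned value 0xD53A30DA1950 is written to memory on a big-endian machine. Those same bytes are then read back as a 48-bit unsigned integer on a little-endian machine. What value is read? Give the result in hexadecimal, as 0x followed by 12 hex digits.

0x5019DA303AD5

Stored big-endian, the bytes at ascending addresses are D5 3A 30 DA 19 50.
Read back as little-endian, the first byte is least significant, giving 0x5019DA303AD5.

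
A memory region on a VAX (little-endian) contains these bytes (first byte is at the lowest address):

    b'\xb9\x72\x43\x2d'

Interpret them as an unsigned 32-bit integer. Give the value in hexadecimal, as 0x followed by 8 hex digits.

0x2D4372B9

Little-endian: lowest address holds the least-significant byte.
Reassemble most-significant byte first: 2D 43 72 B9 → 0x2D4372B9.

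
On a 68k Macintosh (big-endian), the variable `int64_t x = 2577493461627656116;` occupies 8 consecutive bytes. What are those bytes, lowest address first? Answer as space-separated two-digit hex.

2577493461627656116 in hexadecimal, padded to 64 bits, is 0x23C518A5AF3557B4.
Split into bytes (most-significant first): 23 C5 18 A5 AF 35 57 B4.
Big-endian: lowest address holds the most-significant byte.
So the memory order matches the most-significant-first order: 23 C5 18 A5 AF 35 57 B4.

23 C5 18 A5 AF 35 57 B4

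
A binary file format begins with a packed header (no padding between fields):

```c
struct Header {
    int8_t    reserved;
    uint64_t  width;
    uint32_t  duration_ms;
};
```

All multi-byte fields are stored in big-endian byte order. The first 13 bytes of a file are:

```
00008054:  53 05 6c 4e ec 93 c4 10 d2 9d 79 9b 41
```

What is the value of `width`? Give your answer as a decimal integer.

390774045672739026

`width` follows `reserved` (1 byte), so it starts at byte offset 1 and occupies 8 bytes.
Bytes at offsets 1..8: 05 6C 4E EC 93 C4 10 D2.
Big-endian stores the most-significant byte at the lowest address.
The bytes are already most-significant first: 0x056C4EEC93C410D2.
0x056C4EEC93C410D2 = 390774045672739026.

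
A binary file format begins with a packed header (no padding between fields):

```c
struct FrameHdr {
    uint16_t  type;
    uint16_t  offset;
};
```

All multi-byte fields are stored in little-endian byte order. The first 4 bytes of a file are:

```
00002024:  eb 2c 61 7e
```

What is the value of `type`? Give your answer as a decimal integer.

`type` is the first field, at byte offset 0, occupying 2 bytes.
Bytes at offsets 0..1: EB 2C.
In little-endian order the low byte comes first in memory.
Reassemble most-significant byte first: 2C EB → 0x2CEB.
0x2CEB = 11499.

11499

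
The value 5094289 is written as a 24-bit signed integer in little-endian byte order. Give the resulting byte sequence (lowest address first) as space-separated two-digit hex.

91 BB 4D

5094289 in hexadecimal, padded to 24 bits, is 0x4DBB91.
Split into bytes (most-significant first): 4D BB 91.
Little-endian: lowest address holds the least-significant byte.
So at ascending addresses the bytes are 91 BB 4D.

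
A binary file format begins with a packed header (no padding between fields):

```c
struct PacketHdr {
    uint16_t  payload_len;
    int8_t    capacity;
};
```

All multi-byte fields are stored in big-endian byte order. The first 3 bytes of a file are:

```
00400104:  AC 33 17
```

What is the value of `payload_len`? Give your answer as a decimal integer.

`payload_len` is the first field, at byte offset 0, occupying 2 bytes.
Bytes at offsets 0..1: AC 33.
Big-endian stores the most-significant byte at the lowest address.
The bytes are already most-significant first: 0xAC33.
0xAC33 = 44083.

44083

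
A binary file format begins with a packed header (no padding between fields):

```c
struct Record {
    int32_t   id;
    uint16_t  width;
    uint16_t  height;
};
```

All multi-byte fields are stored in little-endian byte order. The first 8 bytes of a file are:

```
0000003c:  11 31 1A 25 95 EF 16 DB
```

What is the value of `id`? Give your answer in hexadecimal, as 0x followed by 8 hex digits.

`id` is the first field, at byte offset 0, occupying 4 bytes.
Bytes at offsets 0..3: 11 31 1A 25.
In little-endian order the low byte comes first in memory.
Reassemble most-significant byte first: 25 1A 31 11 → 0x251A3111.

0x251A3111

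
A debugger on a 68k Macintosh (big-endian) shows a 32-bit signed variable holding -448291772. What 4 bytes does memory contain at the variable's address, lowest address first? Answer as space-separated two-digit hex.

E5 47 9C 44

Two's complement of -448291772 in 32 bits: 448291772 = 0x1AB863BC; invert → 0xE5479C43; add 1 → 0xE5479C44.
Split into bytes (most-significant first): E5 47 9C 44.
In big-endian order the high byte comes first in memory.
So the memory order matches the most-significant-first order: E5 47 9C 44.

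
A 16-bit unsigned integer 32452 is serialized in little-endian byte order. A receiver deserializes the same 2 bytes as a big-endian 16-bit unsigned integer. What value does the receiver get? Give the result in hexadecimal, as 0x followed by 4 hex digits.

32452 in 16-bit hexadecimal is 0x7EC4.
Stored little-endian, the bytes at ascending addresses are C4 7E.
Read back as big-endian, the last byte is least significant, giving 0xC47E.

0xC47E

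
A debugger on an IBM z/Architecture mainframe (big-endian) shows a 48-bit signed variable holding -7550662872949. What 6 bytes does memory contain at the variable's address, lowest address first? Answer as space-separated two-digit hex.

F9 21 F9 6B F0 8B

Two's complement of -7550662872949 in 48 bits: 7550662872949 = 0x06DE06940F75; invert → 0xF921F96BF08A; add 1 → 0xF921F96BF08B.
Split into bytes (most-significant first): F9 21 F9 6B F0 8B.
In big-endian order the high byte comes first in memory.
So the memory order matches the most-significant-first order: F9 21 F9 6B F0 8B.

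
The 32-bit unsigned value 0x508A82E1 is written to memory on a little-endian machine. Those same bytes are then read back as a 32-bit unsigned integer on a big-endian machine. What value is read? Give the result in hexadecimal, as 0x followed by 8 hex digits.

0xE1828A50

Stored little-endian, the bytes at ascending addresses are E1 82 8A 50.
Read back as big-endian, the last byte is least significant, giving 0xE1828A50.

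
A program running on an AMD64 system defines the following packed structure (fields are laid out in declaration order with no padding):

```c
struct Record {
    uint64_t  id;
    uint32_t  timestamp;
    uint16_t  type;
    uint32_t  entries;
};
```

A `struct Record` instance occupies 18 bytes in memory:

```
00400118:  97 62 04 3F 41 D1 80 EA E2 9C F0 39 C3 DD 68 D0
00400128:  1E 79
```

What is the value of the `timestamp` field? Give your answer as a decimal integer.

972070114

`timestamp` follows `id` (8 bytes), so it starts at byte offset 8 and occupies 4 bytes.
Bytes at offsets 8..11: E2 9C F0 39.
In little-endian order the low byte comes first in memory.
Reassemble most-significant byte first: 39 F0 9C E2 → 0x39F09CE2.
0x39F09CE2 = 972070114.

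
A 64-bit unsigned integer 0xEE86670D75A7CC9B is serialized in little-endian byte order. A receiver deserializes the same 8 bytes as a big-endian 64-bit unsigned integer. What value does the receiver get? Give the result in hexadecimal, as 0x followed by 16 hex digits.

Stored little-endian, the bytes at ascending addresses are 9B CC A7 75 0D 67 86 EE.
Read back as big-endian, the last byte is least significant, giving 0x9BCCA7750D6786EE.

0x9BCCA7750D6786EE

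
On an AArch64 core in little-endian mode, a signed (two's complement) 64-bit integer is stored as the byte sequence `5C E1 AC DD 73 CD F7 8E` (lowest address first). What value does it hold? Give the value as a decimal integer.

-8144815503552224932

Little-endian stores the least-significant byte at the lowest address.
Reassemble most-significant byte first: 8E F7 CD 73 DD AC E1 5C → 0x8EF7CD73DDACE15C.
Top bit is set, so as a signed 64-bit value this is 0x8EF7CD73DDACE15C − 2^64 = -8144815503552224932.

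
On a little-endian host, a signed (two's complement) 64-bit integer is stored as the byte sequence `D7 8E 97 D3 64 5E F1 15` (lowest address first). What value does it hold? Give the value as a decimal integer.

In little-endian order the low byte comes first in memory.
Reassemble most-significant byte first: 15 F1 5E 64 D3 97 8E D7 → 0x15F15E64D3978ED7.
0x15F15E64D3978ED7 = 1581148731323420375.

1581148731323420375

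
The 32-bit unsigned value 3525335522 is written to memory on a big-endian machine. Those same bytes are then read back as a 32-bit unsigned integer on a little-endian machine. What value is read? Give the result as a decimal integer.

3797491922

3525335522 in 32-bit hexadecimal is 0xD22059E2.
Stored big-endian, the bytes at ascending addresses are D2 20 59 E2.
Read back as little-endian, the first byte is least significant, giving 0xE25920D2.
0xE25920D2 = 3797491922.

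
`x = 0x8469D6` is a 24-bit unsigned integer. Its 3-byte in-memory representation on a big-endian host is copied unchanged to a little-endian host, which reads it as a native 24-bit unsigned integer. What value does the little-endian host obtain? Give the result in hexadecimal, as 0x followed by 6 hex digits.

0xD66984

Stored big-endian, the bytes at ascending addresses are 84 69 D6.
Read back as little-endian, the first byte is least significant, giving 0xD66984.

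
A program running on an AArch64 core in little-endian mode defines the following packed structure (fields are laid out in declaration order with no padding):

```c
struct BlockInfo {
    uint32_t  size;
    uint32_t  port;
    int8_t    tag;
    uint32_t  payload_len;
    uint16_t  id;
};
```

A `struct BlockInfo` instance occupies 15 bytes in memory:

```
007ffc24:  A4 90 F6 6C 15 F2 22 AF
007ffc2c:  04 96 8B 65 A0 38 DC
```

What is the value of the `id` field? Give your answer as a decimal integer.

`id` follows `size` (4 B), `port` (4 B), `tag` (1 B), `payload_len` (4 B), so it starts at offset 4 + 4 + 1 + 4 = 13 and occupies 2 bytes.
Bytes at offsets 13..14: 38 DC.
In little-endian order the low byte comes first in memory.
Reassemble most-significant byte first: DC 38 → 0xDC38.
0xDC38 = 56376.

56376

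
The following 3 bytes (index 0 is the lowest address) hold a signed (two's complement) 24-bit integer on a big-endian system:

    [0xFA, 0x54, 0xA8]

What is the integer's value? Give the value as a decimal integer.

In big-endian order the high byte comes first in memory.
The bytes are already most-significant first: 0xFA54A8.
Top bit is set, so as a signed 24-bit value this is 0xFA54A8 − 2^24 = -371544.

-371544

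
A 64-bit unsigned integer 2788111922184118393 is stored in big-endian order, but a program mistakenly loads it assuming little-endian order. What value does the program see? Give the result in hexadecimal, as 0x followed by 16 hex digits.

0x79E0D06B055DB126

2788111922184118393 in 64-bit hexadecimal is 0x26B15D056BD0E079.
Stored big-endian, the bytes at ascending addresses are 26 B1 5D 05 6B D0 E0 79.
Read back as little-endian, the first byte is least significant, giving 0x79E0D06B055DB126.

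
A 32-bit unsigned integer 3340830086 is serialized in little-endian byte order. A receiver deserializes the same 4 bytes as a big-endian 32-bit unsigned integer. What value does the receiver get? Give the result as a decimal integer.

3340830086 in 32-bit hexadecimal is 0xC7210586.
Stored little-endian, the bytes at ascending addresses are 86 05 21 C7.
Read back as big-endian, the last byte is least significant, giving 0x860521C7.
0x860521C7 = 2248483271.

2248483271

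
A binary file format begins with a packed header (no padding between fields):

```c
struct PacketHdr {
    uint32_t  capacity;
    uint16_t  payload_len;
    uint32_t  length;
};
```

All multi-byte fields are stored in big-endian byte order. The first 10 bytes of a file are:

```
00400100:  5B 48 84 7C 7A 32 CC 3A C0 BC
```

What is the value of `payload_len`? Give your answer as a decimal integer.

31282

`payload_len` follows `capacity` (4 bytes), so it starts at byte offset 4 and occupies 2 bytes.
Bytes at offsets 4..5: 7A 32.
In big-endian order the high byte comes first in memory.
The bytes are already most-significant first: 0x7A32.
0x7A32 = 31282.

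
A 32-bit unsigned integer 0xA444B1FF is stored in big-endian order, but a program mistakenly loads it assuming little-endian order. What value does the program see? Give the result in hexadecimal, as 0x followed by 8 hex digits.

Stored big-endian, the bytes at ascending addresses are A4 44 B1 FF.
Read back as little-endian, the first byte is least significant, giving 0xFFB144A4.

0xFFB144A4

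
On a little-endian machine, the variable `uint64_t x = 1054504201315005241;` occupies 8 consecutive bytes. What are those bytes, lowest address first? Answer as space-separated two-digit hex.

1054504201315005241 in hexadecimal, padded to 64 bits, is 0x0EA259FBED89B339.
Split into bytes (most-significant first): 0E A2 59 FB ED 89 B3 39.
In little-endian order the low byte comes first in memory.
So at ascending addresses the bytes are 39 B3 89 ED FB 59 A2 0E.

39 B3 89 ED FB 59 A2 0E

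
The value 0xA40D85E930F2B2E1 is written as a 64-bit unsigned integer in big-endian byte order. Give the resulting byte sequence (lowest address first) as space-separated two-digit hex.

Split into bytes (most-significant first): A4 0D 85 E9 30 F2 B2 E1.
Big-endian: lowest address holds the most-significant byte.
So the memory order matches the most-significant-first order: A4 0D 85 E9 30 F2 B2 E1.

A4 0D 85 E9 30 F2 B2 E1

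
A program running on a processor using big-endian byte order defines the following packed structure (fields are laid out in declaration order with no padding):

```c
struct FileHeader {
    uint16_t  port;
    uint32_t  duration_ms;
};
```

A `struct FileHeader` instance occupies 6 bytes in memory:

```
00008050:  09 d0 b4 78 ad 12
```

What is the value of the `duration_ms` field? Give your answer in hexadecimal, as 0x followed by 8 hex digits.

0xB478AD12

`duration_ms` follows `port` (2 bytes), so it starts at byte offset 2 and occupies 4 bytes.
Bytes at offsets 2..5: B4 78 AD 12.
Big-endian: lowest address holds the most-significant byte.
The bytes are already most-significant first: 0xB478AD12.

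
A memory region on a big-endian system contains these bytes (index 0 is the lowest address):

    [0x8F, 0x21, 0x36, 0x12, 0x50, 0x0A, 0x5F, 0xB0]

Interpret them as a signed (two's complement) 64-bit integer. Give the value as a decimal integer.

In big-endian order the high byte comes first in memory.
The bytes are already most-significant first: 0x8F213612500A5FB0.
Top bit is set, so as a signed 64-bit value this is 0x8F213612500A5FB0 − 2^64 = -8133159999774236752.

-8133159999774236752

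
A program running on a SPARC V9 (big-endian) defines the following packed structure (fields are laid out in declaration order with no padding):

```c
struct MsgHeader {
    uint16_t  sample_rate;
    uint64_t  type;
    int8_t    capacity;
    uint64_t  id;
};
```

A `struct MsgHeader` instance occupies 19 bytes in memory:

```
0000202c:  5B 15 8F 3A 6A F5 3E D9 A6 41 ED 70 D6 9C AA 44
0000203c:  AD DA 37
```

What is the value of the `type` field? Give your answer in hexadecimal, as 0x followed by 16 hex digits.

`type` follows `sample_rate` (2 bytes), so it starts at byte offset 2 and occupies 8 bytes.
Bytes at offsets 2..9: 8F 3A 6A F5 3E D9 A6 41.
Big-endian stores the most-significant byte at the lowest address.
The bytes are already most-significant first: 0x8F3A6AF53ED9A641.

0x8F3A6AF53ED9A641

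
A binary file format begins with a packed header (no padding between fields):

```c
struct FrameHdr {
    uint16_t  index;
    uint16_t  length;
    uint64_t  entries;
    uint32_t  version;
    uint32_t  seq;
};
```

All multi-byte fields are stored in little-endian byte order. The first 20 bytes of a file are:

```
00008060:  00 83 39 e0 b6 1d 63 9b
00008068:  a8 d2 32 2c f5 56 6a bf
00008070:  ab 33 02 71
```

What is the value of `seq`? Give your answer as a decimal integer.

`seq` follows `index` (2 B), `length` (2 B), `entries` (8 B), `version` (4 B), so it starts at offset 2 + 2 + 8 + 4 = 16 and occupies 4 bytes.
Bytes at offsets 16..19: AB 33 02 71.
Little-endian: lowest address holds the least-significant byte.
Reassemble most-significant byte first: 71 02 33 AB → 0x710233AB.
0x710233AB = 1895969707.

1895969707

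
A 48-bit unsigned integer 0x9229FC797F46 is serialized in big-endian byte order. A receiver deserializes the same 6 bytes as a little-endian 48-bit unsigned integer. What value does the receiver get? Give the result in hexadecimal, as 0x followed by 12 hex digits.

0x467F79FC2992

Stored big-endian, the bytes at ascending addresses are 92 29 FC 79 7F 46.
Read back as little-endian, the first byte is least significant, giving 0x467F79FC2992.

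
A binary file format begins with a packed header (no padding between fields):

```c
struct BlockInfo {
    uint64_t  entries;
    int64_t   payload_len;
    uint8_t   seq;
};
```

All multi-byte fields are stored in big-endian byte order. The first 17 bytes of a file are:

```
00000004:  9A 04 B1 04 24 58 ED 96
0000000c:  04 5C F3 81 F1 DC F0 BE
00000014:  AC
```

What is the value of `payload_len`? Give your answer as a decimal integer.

`payload_len` follows `entries` (8 bytes), so it starts at byte offset 8 and occupies 8 bytes.
Bytes at offsets 8..15: 04 5C F3 81 F1 DC F0 BE.
Big-endian: lowest address holds the most-significant byte.
The bytes are already most-significant first: 0x045CF381F1DCF0BE.
0x045CF381F1DCF0BE = 314393813443211454.

314393813443211454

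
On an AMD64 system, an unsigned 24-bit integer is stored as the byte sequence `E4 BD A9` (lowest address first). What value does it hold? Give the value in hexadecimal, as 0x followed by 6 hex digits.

Little-endian: lowest address holds the least-significant byte.
Reassemble most-significant byte first: A9 BD E4 → 0xA9BDE4.

0xA9BDE4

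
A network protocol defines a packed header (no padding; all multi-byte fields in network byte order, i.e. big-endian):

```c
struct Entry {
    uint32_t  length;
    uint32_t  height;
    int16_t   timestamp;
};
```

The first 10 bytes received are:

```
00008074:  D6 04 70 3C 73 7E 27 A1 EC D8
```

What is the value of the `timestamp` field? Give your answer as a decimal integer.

`timestamp` follows `length` (4 B), `height` (4 B), so it starts at offset 4 + 4 = 8 and occupies 2 bytes.
Bytes at offsets 8..9: EC D8.
In big-endian order the high byte comes first in memory.
The bytes are already most-significant first: 0xECD8.
Top bit is set, so as a signed 16-bit value this is 0xECD8 − 2^16 = -4904.

-4904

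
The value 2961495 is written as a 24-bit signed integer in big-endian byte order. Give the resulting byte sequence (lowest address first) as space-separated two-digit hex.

2961495 in hexadecimal, padded to 24 bits, is 0x2D3057.
Split into bytes (most-significant first): 2D 30 57.
Big-endian: lowest address holds the most-significant byte.
So the memory order matches the most-significant-first order: 2D 30 57.

2D 30 57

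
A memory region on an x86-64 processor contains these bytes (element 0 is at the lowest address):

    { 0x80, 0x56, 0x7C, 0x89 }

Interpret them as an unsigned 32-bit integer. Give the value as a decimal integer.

2306627200

In little-endian order the low byte comes first in memory.
Reassemble most-significant byte first: 89 7C 56 80 → 0x897C5680.
0x897C5680 = 2306627200.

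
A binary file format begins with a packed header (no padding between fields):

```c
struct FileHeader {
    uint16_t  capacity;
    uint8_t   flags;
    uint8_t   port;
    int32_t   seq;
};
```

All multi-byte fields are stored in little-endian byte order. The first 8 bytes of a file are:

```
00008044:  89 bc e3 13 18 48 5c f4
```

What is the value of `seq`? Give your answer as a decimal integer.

`seq` follows `capacity` (2 B), `flags` (1 B), `port` (1 B), so it starts at offset 2 + 1 + 1 = 4 and occupies 4 bytes.
Bytes at offsets 4..7: 18 48 5C F4.
In little-endian order the low byte comes first in memory.
Reassemble most-significant byte first: F4 5C 48 18 → 0xF45C4818.
Top bit is set, so as a signed 32-bit value this is 0xF45C4818 − 2^32 = -195278824.

-195278824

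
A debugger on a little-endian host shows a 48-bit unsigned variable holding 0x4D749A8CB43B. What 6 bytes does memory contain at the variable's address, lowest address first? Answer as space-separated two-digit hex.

Split into bytes (most-significant first): 4D 74 9A 8C B4 3B.
Little-endian: lowest address holds the least-significant byte.
So at ascending addresses the bytes are 3B B4 8C 9A 74 4D.

3B B4 8C 9A 74 4D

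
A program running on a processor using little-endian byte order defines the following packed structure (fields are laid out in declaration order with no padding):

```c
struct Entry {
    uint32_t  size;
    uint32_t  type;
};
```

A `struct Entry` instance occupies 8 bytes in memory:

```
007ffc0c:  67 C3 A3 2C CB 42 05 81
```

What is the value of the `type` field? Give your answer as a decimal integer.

`type` follows `size` (4 bytes), so it starts at byte offset 4 and occupies 4 bytes.
Bytes at offsets 4..7: CB 42 05 81.
Little-endian: lowest address holds the least-significant byte.
Reassemble most-significant byte first: 81 05 42 CB → 0x810542CB.
0x810542CB = 2164605643.

2164605643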